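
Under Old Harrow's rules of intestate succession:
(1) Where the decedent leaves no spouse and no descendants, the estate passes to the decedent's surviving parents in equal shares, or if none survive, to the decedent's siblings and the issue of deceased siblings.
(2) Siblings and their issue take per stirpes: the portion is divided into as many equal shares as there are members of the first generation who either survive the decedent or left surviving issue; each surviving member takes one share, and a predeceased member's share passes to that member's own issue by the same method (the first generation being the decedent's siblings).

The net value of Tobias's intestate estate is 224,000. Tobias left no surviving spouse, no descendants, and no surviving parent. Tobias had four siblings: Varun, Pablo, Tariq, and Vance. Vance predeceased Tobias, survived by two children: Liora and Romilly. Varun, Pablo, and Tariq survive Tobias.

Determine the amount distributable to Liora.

The entire 224,000 passes to the siblings and their issue.
That amount (224,000) is divided into 4 shares of 56,000: Varun, Pablo, and Tariq each take 56,000; Vance's 56,000 share passes to Vance's issue.
Vance's share (56,000) is divided into 2 shares of 28,000: Liora and Romilly each take 28,000.

Liora receives 28,000.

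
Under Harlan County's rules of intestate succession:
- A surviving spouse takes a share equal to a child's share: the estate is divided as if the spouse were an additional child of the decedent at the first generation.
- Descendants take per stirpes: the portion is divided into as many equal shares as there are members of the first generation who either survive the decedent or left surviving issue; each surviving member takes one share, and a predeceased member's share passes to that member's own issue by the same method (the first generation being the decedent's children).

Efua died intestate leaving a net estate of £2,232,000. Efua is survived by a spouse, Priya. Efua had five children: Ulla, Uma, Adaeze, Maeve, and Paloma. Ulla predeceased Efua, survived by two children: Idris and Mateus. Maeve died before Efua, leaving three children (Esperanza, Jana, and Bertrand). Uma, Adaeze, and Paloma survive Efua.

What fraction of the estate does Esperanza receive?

Esperanza receives 1/18 of the estate.

The spouse counts as an additional share at the children's level, so there are 6 primary shares of £372,000. Priya takes one such share (£372,000).
The children's combined portion (£1,860,000) is divided into 5 shares of £372,000: Uma, Adaeze, and Paloma each take £372,000; Ulla's £372,000 share passes to Ulla's issue; Maeve's £372,000 share passes to Maeve's issue.
Ulla's share (£372,000) is divided into 2 shares of £186,000: Idris and Mateus each take £186,000.
Maeve's share (£372,000) is divided into 3 shares of £124,000: Esperanza, Jana, and Bertrand each take £124,000.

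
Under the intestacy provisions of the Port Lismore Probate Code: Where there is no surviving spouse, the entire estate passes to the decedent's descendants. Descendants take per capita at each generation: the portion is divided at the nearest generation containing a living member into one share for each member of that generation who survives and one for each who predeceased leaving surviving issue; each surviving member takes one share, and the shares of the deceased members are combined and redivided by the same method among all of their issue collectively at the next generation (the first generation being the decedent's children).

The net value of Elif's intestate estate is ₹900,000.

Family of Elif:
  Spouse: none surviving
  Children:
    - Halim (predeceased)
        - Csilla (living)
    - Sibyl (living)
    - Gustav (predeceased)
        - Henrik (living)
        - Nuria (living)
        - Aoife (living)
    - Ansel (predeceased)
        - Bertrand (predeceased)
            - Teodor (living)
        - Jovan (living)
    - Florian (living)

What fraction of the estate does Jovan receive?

Jovan receives 1/10 of the estate.

The entire ₹900,000 passes to the descendants.
That amount (₹900,000) is divided at the children's generation into 5 shares of ₹180,000. Sibyl and Florian each take ₹180,000. The 3 shares of the deceased (Halim, Gustav, and Ansel) are combined into a pool of ₹540,000.
That pool (₹540,000) is divided at the grandchildren's generation into 6 shares of ₹90,000. Csilla, Henrik, Nuria, Aoife, and Jovan each take ₹90,000. The remaining share for the deceased Bertrand (₹90,000) is carried to the next generation.
That pool (₹90,000) passes entirely to Teodor, the sole taker at the great-grandchildren's generation.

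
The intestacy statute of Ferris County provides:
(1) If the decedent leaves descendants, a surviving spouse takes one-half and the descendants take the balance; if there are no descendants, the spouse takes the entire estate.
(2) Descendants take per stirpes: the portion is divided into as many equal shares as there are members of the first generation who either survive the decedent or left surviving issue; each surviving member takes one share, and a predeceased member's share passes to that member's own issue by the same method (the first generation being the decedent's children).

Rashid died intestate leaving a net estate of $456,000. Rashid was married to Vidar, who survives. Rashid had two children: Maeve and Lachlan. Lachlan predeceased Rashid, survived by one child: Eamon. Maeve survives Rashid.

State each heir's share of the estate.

Vidar: $228,000; Maeve: $114,000; Eamon: $114,000

Vidar takes one-half of $456,000 = $228,000. The remaining $228,000 passes to the descendants.
The descendants' portion ($228,000) is divided into 2 shares of $114,000: Maeve takes $114,000; Lachlan's $114,000 share passes to Lachlan's issue.
Lachlan's share ($114,000) passes entirely to Eamon.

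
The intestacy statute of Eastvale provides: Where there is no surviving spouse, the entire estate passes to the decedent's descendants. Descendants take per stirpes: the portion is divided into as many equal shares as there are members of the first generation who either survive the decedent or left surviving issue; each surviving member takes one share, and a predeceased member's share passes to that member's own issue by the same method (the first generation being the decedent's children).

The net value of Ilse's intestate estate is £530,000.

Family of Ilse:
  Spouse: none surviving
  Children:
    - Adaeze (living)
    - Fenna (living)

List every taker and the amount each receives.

Adaeze: £265,000; Fenna: £265,000

The entire £530,000 passes to the descendants.
That amount (£530,000) is divided into 2 shares of £265,000: Adaeze and Fenna each take £265,000.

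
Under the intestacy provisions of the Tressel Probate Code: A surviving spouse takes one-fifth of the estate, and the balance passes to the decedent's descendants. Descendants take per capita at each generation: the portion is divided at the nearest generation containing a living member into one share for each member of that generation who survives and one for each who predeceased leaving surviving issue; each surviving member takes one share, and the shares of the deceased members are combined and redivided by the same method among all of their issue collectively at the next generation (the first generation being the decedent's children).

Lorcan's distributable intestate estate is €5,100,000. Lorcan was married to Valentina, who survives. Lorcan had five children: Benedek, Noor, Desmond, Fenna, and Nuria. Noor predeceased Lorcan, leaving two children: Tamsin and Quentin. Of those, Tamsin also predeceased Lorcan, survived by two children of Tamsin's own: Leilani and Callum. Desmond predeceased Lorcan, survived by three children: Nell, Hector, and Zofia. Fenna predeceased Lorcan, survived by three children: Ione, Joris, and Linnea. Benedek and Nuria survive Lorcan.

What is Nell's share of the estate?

Nell receives €306,000.

Valentina takes one-fifth of €5,100,000 = €1,020,000. The remaining €4,080,000 passes to the descendants.
The descendants' portion (€4,080,000) is divided at the children's generation into 5 shares of €816,000. Benedek and Nuria each take €816,000. The 3 shares of the deceased (Noor, Desmond, and Fenna) are combined into a pool of €2,448,000.
That pool (€2,448,000) is divided at the grandchildren's generation into 8 shares of €306,000. Quentin, Nell, Hector, Zofia, Ione, Joris, and Linnea each take €306,000. The remaining share for the deceased Tamsin (€306,000) is carried to the next generation.
That pool (€306,000) is divided at the great-grandchildren's generation equally among Leilani and Callum: €153,000 each.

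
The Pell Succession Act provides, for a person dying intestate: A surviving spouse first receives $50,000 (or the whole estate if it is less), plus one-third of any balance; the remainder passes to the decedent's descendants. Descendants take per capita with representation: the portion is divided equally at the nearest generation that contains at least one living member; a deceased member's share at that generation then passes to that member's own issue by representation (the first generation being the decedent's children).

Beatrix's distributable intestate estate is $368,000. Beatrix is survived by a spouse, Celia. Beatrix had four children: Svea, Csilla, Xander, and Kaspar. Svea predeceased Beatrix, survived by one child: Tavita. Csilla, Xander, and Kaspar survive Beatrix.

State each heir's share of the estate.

Celia: $156,000; Tavita: $53,000; Csilla: $53,000; Xander: $53,000; Kaspar: $53,000

Celia first takes $50,000, leaving a balance of $318,000. Celia then takes one-third of the balance ($106,000), for a total of $156,000. The remaining $212,000 passes to the descendants.
The descendants' portion ($212,000) is divided into 4 shares of $53,000: Csilla, Xander, and Kaspar each take $53,000; Svea's $53,000 share passes to Svea's issue.
Svea's share ($53,000) passes entirely to Tavita.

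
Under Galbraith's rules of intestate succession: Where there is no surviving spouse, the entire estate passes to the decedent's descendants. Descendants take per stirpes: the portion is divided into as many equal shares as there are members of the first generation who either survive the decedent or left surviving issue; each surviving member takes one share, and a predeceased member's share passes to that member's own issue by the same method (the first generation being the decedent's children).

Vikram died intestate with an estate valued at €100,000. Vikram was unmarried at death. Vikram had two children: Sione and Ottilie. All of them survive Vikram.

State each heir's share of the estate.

Sione: €50,000; Ottilie: €50,000

The entire €100,000 passes to the descendants.
That amount (€100,000) is divided into 2 shares of €50,000: Sione and Ottilie each take €50,000.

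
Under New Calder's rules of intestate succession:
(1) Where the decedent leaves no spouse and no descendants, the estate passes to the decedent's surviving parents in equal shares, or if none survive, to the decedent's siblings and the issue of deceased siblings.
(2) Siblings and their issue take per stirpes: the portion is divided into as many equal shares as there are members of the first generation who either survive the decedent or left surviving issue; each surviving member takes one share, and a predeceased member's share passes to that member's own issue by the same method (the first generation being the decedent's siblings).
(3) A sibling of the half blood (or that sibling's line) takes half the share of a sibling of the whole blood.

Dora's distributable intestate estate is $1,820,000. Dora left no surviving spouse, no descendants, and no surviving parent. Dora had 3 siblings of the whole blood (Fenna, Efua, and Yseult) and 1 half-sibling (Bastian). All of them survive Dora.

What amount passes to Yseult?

The entire $1,820,000 passes to the siblings and their issue.
Counting each half-blood sibling's line as half a unit, there are 7/2 units in $1,820,000, so one unit is $520,000. Whole-blood lines (Fenna, Efua, and Yseult) take $520,000 each; half-blood lines (Bastian) take $260,000 each.

Yseult receives $520,000.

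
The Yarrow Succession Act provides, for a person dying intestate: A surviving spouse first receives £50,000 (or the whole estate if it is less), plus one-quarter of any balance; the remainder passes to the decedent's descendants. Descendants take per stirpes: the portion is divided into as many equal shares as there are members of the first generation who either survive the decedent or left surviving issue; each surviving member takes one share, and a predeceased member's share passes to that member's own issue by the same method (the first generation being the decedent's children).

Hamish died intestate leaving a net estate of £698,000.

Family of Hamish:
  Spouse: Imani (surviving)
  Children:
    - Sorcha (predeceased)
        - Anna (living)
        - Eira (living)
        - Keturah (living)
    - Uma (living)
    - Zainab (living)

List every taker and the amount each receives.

Imani: £212,000; Anna: £54,000; Eira: £54,000; Keturah: £54,000; Uma: £162,000; Zainab: £162,000

Imani first takes £50,000, leaving a balance of £648,000. Imani then takes one-quarter of the balance (£162,000), for a total of £212,000. The remaining £486,000 passes to the descendants.
The descendants' portion (£486,000) is divided into 3 shares of £162,000: Uma and Zainab each take £162,000; Sorcha's £162,000 share passes to Sorcha's issue.
Sorcha's share (£162,000) is divided into 3 shares of £54,000: Anna, Eira, and Keturah each take £54,000.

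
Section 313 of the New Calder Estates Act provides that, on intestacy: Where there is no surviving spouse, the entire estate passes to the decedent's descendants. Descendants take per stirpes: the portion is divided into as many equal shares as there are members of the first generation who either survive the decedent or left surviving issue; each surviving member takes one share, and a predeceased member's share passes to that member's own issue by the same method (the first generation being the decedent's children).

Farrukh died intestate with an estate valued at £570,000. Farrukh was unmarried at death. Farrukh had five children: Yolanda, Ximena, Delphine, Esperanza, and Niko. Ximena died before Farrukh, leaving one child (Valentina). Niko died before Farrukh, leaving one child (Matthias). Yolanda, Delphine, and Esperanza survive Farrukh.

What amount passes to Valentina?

Valentina receives £114,000.

The entire £570,000 passes to the descendants.
That amount (£570,000) is divided into 5 shares of £114,000: Yolanda, Delphine, and Esperanza each take £114,000; Ximena's £114,000 share passes to Ximena's issue; Niko's £114,000 share passes to Niko's issue.
Ximena's share (£114,000) passes entirely to Valentina.
Niko's share (£114,000) passes entirely to Matthias.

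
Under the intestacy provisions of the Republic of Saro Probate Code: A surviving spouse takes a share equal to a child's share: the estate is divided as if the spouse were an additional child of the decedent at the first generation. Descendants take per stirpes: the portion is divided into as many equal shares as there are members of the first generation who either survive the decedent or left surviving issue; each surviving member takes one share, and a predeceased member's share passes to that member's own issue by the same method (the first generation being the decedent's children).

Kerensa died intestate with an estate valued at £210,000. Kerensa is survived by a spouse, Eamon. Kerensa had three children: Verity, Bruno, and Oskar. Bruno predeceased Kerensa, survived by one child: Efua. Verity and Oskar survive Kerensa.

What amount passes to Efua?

Efua receives £52,500.

The spouse counts as an additional share at the children's level, so there are 4 primary shares of £52,500. Eamon takes one such share (£52,500).
The children's combined portion (£157,500) is divided into 3 shares of £52,500: Verity and Oskar each take £52,500; Bruno's £52,500 share passes to Bruno's issue.
Bruno's share (£52,500) passes entirely to Efua.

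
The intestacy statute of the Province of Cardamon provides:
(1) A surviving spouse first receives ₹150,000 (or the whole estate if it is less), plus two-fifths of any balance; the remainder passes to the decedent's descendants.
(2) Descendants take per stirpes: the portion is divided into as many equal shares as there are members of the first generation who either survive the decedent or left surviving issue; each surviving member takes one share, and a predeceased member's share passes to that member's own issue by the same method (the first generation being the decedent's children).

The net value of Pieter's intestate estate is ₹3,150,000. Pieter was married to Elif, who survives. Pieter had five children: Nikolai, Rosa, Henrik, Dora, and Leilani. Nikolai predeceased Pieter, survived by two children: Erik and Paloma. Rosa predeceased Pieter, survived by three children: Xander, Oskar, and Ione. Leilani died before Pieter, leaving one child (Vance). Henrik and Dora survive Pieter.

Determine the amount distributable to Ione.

Elif first takes ₹150,000, leaving a balance of ₹3,000,000. Elif then takes two-fifths of the balance (₹1,200,000), for a total of ₹1,350,000. The remaining ₹1,800,000 passes to the descendants.
The descendants' portion (₹1,800,000) is divided into 5 shares of ₹360,000: Henrik and Dora each take ₹360,000; Nikolai's ₹360,000 share passes to Nikolai's issue; Rosa's ₹360,000 share passes to Rosa's issue; Leilani's ₹360,000 share passes to Leilani's issue.
Nikolai's share (₹360,000) is divided into 2 shares of ₹180,000: Erik and Paloma each take ₹180,000.
Rosa's share (₹360,000) is divided into 3 shares of ₹120,000: Xander, Oskar, and Ione each take ₹120,000.
Leilani's share (₹360,000) passes entirely to Vance.

Ione receives ₹120,000.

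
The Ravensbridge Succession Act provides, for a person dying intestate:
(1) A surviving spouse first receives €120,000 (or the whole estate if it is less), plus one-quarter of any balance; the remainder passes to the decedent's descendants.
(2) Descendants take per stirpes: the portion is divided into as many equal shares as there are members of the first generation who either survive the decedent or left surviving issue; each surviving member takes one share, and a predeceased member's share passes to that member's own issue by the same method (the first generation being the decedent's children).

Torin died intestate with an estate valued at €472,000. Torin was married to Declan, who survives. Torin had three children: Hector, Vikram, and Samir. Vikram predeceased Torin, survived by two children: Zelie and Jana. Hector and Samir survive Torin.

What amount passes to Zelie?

Zelie receives €44,000.

Declan first takes €120,000, leaving a balance of €352,000. Declan then takes one-quarter of the balance (€88,000), for a total of €208,000. The remaining €264,000 passes to the descendants.
The descendants' portion (€264,000) is divided into 3 shares of €88,000: Hector and Samir each take €88,000; Vikram's €88,000 share passes to Vikram's issue.
Vikram's share (€88,000) is divided into 2 shares of €44,000: Zelie and Jana each take €44,000.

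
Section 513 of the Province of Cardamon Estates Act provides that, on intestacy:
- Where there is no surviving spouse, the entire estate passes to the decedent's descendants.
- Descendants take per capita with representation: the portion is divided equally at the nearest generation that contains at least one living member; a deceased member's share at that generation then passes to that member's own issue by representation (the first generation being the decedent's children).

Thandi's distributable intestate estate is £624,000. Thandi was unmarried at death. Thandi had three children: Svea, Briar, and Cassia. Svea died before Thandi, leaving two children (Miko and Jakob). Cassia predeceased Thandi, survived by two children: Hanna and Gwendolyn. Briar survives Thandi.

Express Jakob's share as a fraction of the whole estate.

The entire £624,000 passes to the descendants.
That amount (£624,000) is divided into 3 shares of £208,000: Briar takes £208,000; Svea's £208,000 share passes to Svea's issue; Cassia's £208,000 share passes to Cassia's issue.
Svea's share (£208,000) is divided into 2 shares of £104,000: Miko and Jakob each take £104,000.
Cassia's share (£208,000) is divided into 2 shares of £104,000: Hanna and Gwendolyn each take £104,000.

Jakob receives 1/6 of the estate.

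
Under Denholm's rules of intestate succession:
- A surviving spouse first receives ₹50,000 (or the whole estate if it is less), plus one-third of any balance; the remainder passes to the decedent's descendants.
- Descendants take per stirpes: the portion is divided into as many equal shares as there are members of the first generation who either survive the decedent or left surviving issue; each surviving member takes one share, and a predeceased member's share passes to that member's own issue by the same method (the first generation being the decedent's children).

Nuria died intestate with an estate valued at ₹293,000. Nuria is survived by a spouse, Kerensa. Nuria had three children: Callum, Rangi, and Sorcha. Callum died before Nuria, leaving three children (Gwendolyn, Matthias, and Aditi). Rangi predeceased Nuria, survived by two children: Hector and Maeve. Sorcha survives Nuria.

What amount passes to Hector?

Hector receives ₹27,000.

Kerensa first takes ₹50,000, leaving a balance of ₹243,000. Kerensa then takes one-third of the balance (₹81,000), for a total of ₹131,000. The remaining ₹162,000 passes to the descendants.
The descendants' portion (₹162,000) is divided into 3 shares of ₹54,000: Sorcha takes ₹54,000; Callum's ₹54,000 share passes to Callum's issue; Rangi's ₹54,000 share passes to Rangi's issue.
Callum's share (₹54,000) is divided into 3 shares of ₹18,000: Gwendolyn, Matthias, and Aditi each take ₹18,000.
Rangi's share (₹54,000) is divided into 2 shares of ₹27,000: Hector and Maeve each take ₹27,000.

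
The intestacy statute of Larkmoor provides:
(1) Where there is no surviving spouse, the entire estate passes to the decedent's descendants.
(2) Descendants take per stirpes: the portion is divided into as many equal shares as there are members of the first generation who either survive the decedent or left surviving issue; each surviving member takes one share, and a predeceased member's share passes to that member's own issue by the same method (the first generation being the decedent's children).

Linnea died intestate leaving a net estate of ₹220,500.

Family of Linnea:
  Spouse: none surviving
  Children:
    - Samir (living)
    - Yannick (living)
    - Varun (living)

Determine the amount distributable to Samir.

The entire ₹220,500 passes to the descendants.
That amount (₹220,500) is divided into 3 shares of ₹73,500: Samir, Yannick, and Varun each take ₹73,500.

Samir receives ₹73,500.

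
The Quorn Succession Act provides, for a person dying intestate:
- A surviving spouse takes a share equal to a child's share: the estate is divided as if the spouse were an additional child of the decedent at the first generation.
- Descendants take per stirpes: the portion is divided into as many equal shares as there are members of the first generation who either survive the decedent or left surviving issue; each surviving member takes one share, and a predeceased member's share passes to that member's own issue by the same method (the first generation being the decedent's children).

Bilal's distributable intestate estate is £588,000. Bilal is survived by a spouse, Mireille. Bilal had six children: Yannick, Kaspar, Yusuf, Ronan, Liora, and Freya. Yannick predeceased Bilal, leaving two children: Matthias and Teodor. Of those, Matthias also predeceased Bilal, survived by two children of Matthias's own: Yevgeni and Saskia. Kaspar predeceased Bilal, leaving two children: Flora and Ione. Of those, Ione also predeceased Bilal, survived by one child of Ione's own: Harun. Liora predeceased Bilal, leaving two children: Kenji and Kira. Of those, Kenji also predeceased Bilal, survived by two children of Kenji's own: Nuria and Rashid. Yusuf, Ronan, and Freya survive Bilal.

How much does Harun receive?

Harun receives £42,000.

The spouse counts as an additional share at the children's level, so there are 7 primary shares of £84,000. Mireille takes one such share (£84,000).
The children's combined portion (£504,000) is divided into 6 shares of £84,000: Yusuf, Ronan, and Freya each take £84,000; Yannick's £84,000 share passes to Yannick's issue; Kaspar's £84,000 share passes to Kaspar's issue; Liora's £84,000 share passes to Liora's issue.
Yannick's share (£84,000) is divided into 2 shares of £42,000: Teodor takes £42,000; Matthias's £42,000 share passes to Matthias's issue.
Matthias's share (£42,000) is divided into 2 shares of £21,000: Yevgeni and Saskia each take £21,000.
Kaspar's share (£84,000) is divided into 2 shares of £42,000: Flora takes £42,000; Ione's £42,000 share passes to Ione's issue.
Ione's share (£42,000) passes entirely to Harun.
Liora's share (£84,000) is divided into 2 shares of £42,000: Kira takes £42,000; Kenji's £42,000 share passes to Kenji's issue.
Kenji's share (£42,000) is divided into 2 shares of £21,000: Nuria and Rashid each take £21,000.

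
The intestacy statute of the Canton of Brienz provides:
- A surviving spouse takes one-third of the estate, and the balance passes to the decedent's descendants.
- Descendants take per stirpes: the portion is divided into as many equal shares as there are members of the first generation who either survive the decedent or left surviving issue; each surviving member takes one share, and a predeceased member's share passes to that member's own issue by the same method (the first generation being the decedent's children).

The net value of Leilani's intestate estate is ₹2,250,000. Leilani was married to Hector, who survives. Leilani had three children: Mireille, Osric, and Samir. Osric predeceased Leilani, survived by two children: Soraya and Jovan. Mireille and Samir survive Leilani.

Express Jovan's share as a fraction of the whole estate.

Hector takes one-third of ₹2,250,000 = ₹750,000. The remaining ₹1,500,000 passes to the descendants.
The descendants' portion (₹1,500,000) is divided into 3 shares of ₹500,000: Mireille and Samir each take ₹500,000; Osric's ₹500,000 share passes to Osric's issue.
Osric's share (₹500,000) is divided into 2 shares of ₹250,000: Soraya and Jovan each take ₹250,000.

Jovan receives 1/9 of the estate.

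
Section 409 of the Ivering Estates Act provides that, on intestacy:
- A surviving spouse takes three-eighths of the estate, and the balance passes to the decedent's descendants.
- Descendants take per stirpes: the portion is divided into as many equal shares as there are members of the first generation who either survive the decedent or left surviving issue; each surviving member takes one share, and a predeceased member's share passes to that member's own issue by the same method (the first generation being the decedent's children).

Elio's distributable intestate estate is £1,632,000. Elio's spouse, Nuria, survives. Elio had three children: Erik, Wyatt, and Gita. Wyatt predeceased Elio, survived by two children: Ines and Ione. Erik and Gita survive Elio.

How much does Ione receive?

Nuria takes three-eighths of £1,632,000 = £612,000. The remaining £1,020,000 passes to the descendants.
The descendants' portion (£1,020,000) is divided into 3 shares of £340,000: Erik and Gita each take £340,000; Wyatt's £340,000 share passes to Wyatt's issue.
Wyatt's share (£340,000) is divided into 2 shares of £170,000: Ines and Ione each take £170,000.

Ione receives £170,000.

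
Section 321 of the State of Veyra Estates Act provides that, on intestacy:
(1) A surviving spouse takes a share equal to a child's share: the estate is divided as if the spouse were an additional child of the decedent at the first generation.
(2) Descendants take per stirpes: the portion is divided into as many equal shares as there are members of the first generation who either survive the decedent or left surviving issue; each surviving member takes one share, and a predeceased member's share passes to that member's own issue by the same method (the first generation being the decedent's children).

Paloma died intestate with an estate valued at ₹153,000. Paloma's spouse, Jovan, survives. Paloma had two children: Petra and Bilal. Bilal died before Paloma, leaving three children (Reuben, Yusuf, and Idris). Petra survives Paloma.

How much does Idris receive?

Idris receives ₹17,000.

The spouse counts as an additional share at the children's level, so there are 3 primary shares of ₹51,000. Jovan takes one such share (₹51,000).
The children's combined portion (₹102,000) is divided into 2 shares of ₹51,000: Petra takes ₹51,000; Bilal's ₹51,000 share passes to Bilal's issue.
Bilal's share (₹51,000) is divided into 3 shares of ₹17,000: Reuben, Yusuf, and Idris each take ₹17,000.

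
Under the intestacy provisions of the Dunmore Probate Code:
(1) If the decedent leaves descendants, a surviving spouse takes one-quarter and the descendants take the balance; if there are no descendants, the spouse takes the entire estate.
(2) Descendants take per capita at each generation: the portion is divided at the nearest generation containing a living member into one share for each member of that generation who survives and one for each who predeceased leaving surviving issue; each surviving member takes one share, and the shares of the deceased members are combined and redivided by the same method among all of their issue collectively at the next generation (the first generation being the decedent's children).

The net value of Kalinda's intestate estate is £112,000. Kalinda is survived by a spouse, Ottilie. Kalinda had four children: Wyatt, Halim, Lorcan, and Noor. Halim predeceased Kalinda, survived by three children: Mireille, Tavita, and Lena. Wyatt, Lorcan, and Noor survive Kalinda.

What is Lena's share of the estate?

Lena receives £7,000.

Ottilie takes one-quarter of £112,000 = £28,000. The remaining £84,000 passes to the descendants.
The descendants' portion (£84,000) is divided at the children's generation into 4 shares of £21,000. Wyatt, Lorcan, and Noor each take £21,000. The remaining share for the deceased Halim (£21,000) is carried to the next generation.
That pool (£21,000) is divided at the grandchildren's generation equally among Mireille, Tavita, and Lena: £7,000 each.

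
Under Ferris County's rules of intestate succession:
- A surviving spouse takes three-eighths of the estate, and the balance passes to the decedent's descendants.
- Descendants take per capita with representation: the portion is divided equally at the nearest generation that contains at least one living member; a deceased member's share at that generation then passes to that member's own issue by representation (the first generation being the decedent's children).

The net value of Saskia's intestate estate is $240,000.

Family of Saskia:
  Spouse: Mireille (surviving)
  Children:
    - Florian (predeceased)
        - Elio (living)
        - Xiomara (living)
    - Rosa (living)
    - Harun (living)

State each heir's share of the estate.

Mireille takes three-eighths of $240,000 = $90,000. The remaining $150,000 passes to the descendants.
The descendants' portion ($150,000) is divided into 3 shares of $50,000: Rosa and Harun each take $50,000; Florian's $50,000 share passes to Florian's issue.
Florian's share ($50,000) is divided into 2 shares of $25,000: Elio and Xiomara each take $25,000.

Mireille: $90,000; Elio: $25,000; Xiomara: $25,000; Rosa: $50,000; Harun: $50,000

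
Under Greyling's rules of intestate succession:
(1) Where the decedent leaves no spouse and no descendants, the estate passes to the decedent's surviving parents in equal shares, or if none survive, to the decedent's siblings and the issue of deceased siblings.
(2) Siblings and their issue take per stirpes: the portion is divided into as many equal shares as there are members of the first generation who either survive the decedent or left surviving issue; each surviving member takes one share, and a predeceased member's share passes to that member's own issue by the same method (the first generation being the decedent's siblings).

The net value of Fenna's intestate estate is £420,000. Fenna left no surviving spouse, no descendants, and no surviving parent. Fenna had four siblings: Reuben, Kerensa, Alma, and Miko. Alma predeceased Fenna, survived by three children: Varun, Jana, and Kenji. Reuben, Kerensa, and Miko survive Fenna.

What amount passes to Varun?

The entire £420,000 passes to the siblings and their issue.
That amount (£420,000) is divided into 4 shares of £105,000: Reuben, Kerensa, and Miko each take £105,000; Alma's £105,000 share passes to Alma's issue.
Alma's share (£105,000) is divided into 3 shares of £35,000: Varun, Jana, and Kenji each take £35,000.

Varun receives £35,000.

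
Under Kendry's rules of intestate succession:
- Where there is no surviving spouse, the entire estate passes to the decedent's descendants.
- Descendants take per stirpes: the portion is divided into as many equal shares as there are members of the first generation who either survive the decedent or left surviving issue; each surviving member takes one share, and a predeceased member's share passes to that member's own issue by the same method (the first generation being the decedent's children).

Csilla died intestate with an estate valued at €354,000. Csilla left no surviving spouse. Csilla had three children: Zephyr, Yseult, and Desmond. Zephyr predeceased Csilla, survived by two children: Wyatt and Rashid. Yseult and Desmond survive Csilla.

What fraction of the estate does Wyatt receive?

Wyatt receives 1/6 of the estate.

The entire €354,000 passes to the descendants.
That amount (€354,000) is divided into 3 shares of €118,000: Yseult and Desmond each take €118,000; Zephyr's €118,000 share passes to Zephyr's issue.
Zephyr's share (€118,000) is divided into 2 shares of €59,000: Wyatt and Rashid each take €59,000.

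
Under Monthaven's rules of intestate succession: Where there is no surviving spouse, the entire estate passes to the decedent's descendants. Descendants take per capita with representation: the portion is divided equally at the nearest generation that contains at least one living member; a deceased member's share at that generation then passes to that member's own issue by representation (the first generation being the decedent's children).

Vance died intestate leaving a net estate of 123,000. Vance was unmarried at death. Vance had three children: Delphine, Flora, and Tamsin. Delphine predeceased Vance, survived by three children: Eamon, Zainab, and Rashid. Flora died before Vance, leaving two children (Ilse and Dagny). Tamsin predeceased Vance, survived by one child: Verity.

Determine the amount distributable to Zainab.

The entire 123,000 passes to the descendants.
No child survives, so the initial division is made at the grandchildren's generation.
That amount (123,000) is divided into 6 shares of 20,500: Eamon, Zainab, Rashid, Ilse, Dagny, and Verity each take 20,500.

Zainab receives 20,500.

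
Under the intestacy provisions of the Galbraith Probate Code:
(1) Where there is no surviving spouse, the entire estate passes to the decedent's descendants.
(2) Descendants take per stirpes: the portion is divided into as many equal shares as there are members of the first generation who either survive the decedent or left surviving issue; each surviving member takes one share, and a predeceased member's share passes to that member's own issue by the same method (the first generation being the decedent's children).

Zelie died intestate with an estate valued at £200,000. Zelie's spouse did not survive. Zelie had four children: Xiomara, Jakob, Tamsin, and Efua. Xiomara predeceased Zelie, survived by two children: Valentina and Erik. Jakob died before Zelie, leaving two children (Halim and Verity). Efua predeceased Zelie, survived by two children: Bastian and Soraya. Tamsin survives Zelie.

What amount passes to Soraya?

Soraya receives £25,000.

The entire £200,000 passes to the descendants.
That amount (£200,000) is divided into 4 shares of £50,000: Tamsin takes £50,000; Xiomara's £50,000 share passes to Xiomara's issue; Jakob's £50,000 share passes to Jakob's issue; Efua's £50,000 share passes to Efua's issue.
Xiomara's share (£50,000) is divided into 2 shares of £25,000: Valentina and Erik each take £25,000.
Jakob's share (£50,000) is divided into 2 shares of £25,000: Halim and Verity each take £25,000.
Efua's share (£50,000) is divided into 2 shares of £25,000: Bastian and Soraya each take £25,000.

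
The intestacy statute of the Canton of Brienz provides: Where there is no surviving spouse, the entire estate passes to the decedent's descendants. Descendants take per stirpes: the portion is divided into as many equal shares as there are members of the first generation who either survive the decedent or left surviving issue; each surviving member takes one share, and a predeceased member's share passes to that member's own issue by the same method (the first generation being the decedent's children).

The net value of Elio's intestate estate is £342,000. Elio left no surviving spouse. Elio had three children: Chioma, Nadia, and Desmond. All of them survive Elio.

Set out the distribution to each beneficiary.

Chioma: £114,000; Nadia: £114,000; Desmond: £114,000

The entire £342,000 passes to the descendants.
That amount (£342,000) is divided into 3 shares of £114,000: Chioma, Nadia, and Desmond each take £114,000.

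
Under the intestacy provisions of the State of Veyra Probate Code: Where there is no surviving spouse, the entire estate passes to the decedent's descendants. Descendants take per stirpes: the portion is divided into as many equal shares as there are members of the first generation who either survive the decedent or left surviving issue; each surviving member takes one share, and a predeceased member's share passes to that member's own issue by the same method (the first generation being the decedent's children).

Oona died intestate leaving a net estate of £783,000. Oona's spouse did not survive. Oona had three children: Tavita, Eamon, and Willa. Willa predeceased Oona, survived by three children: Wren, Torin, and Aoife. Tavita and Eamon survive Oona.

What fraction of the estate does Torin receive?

The entire £783,000 passes to the descendants.
That amount (£783,000) is divided into 3 shares of £261,000: Tavita and Eamon each take £261,000; Willa's £261,000 share passes to Willa's issue.
Willa's share (£261,000) is divided into 3 shares of £87,000: Wren, Torin, and Aoife each take £87,000.

Torin receives 1/9 of the estate.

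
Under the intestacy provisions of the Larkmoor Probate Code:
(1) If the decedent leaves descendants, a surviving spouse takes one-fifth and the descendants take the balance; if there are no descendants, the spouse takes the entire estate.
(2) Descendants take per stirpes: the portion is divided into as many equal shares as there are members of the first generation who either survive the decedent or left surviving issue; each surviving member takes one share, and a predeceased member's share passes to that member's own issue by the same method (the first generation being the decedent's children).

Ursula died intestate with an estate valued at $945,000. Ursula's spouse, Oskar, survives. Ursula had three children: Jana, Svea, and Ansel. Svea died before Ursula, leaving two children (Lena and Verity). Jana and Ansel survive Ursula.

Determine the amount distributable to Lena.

Lena receives $126,000.

Oskar takes one-fifth of $945,000 = $189,000. The remaining $756,000 passes to the descendants.
The descendants' portion ($756,000) is divided into 3 shares of $252,000: Jana and Ansel each take $252,000; Svea's $252,000 share passes to Svea's issue.
Svea's share ($252,000) is divided into 2 shares of $126,000: Lena and Verity each take $126,000.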